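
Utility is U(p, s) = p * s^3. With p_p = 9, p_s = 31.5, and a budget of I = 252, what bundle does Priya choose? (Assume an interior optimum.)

MU_p = s^3 and MU_s = 3·p·s^2.
MRS = MU_p/MU_s = (1/3)·s/p.
Tangency: set MRS = p_p/p_s = 9/31.5 = 2/7.
So (1/3)·s/p = 2/7, i.e. s = (6/7)·p.
Substitute into the budget 9·p + 31.5·s = 252: 36·p = 252, so p* = 7.
Then s* = (6/7)·7 = 6.

p* = 7, s* = 6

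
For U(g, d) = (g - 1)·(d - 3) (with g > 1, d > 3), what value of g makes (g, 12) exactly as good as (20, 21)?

U(20, 21) = 342.
Set U(g, 12) = 342 and solve.
With d = 12: (12 − 3) = 9, so (g − 1) = 342/9 = 38.
So g = 1 + 38 = 39.
Check: U(39, 12) = 342.

g = 39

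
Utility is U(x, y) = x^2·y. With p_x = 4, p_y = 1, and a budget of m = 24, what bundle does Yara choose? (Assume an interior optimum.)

MU_x = 2·x·y and MU_y = x^2.
MRS = MU_x/MU_y = (2/1)·y/x.
Tangency: set MRS = p_x/p_y = 4/1 = 4.
So (2/1)·y/x = 4, i.e. y = 2·x.
Substitute into the budget 4·x + 1·y = 24: 6·x = 24, so x* = 4.
Then y* = 2·4 = 8.

x* = 4, y* = 8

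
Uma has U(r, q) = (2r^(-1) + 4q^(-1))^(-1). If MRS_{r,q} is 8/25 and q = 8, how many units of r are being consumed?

For CES with ρ = -1, MRS = (2/4)·(q/r)^2.
Setting (2/4)·(8/r)^2 = 8/25 gives (8/r)^2 = 16/25, so 8/r = 0.8 and r = 10.

r = 10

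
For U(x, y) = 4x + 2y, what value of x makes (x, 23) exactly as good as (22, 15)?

U(22, 15) = 118.
Set U(x, 23) = 118 and solve.
4x + 2·23 = 118 ⇒ 4x = 72 ⇒ x = 18.
Check: U(18, 23) = 118.

x = 18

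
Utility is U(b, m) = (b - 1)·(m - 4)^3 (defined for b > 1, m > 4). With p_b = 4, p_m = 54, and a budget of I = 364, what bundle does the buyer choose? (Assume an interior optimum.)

MU_b = (m−4)^3, MU_m = 3·(b−1)·(m−4)^2.
MRS = (1/3)·(m−4)/(b−1).
Tangency: set MRS = p_b/p_m = 4/54 = 2/27.
So (1/3)·(m − 4)/(b − 1) = 2/27, i.e. (m − 4) = (2/9)·(b − 1).
Rewrite the budget in excess-of-subsistence terms: 4·(b − 1) + 54·(m − 4) = 364 − 4·1 − 54·4 = 144.
Substituting, 16·(b − 1) = 144, so b − 1 = 9 and b* = 10.
Then m − 4 = (2/9)·9 = 2, so m* = 6.

b* = 10, m* = 6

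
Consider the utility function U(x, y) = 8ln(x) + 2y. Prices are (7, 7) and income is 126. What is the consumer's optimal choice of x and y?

x* = 4, y* = 14

MU_x = 8/x, MU_y = 2.
MRS = 8/x ÷ 2.
Tangency: set MRS = p_x/p_y = 7/7 = 1.
MRS depends only on x: 4/x = 1 ⇒ x* = 4/1 = 4.
From the budget, 7·y = 126 − 7·4 = 98, so y* = 14.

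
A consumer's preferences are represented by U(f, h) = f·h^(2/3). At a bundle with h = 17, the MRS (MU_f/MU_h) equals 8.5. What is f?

MU_f = h^(2/3) and MU_h = 2/3·f·h^(-1/3).
MRS = MU_f/MU_h = (1.5)·h/f.
Substitute h = 17: MRS = 25.5/f. Setting 25.5/f = 8.5 gives f = 25.5/8.5 = 3.

f = 3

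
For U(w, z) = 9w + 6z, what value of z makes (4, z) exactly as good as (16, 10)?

z = 28

U(16, 10) = 204.
Set U(4, z) = 204 and solve.
9·4 + 6z = 204 ⇒ 6z = 168 ⇒ z = 28.
Check: U(4, 28) = 204.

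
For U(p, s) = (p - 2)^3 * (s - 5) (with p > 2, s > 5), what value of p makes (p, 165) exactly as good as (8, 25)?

U(8, 25) = 4320.
Set U(p, 165) = 4320 and solve.
With s = 165: (165 − 5) = 160, so (p − 2)^3 = 4320/160 = 27.
Taking the cube root (with p > 2): p − 2 = 3, so p = 5.
Check: U(5, 165) = 4320.

p = 5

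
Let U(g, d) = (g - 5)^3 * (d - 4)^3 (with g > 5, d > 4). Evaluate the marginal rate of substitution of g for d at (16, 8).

MU_g = 3·(g−5)^2·(d−4)^3, MU_d = 3·(g−5)^3·(d−4)^2.
MRS = (d−4)/(g−5).
At (16, 8): MRS = 4/11.
That is, one extra unit of g is worth 4/11 units of d at the margin.

MRS = 4/11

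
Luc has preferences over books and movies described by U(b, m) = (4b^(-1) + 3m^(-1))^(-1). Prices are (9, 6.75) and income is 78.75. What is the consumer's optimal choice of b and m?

For CES with ρ = -1, MRS = (4/3)·(m/b)^2.
Tangency: set MRS = p_b/p_m = 9/6.75 = 4/3.
So (m/b)^2 = 1; taking the square root, m/b = 1, i.e. m = b.
Substitute into the budget 9·b + 6.75·m = 78.75: 15.75·b = 78.75, so b* = 5 and m* = 5.

b* = 5, m* = 5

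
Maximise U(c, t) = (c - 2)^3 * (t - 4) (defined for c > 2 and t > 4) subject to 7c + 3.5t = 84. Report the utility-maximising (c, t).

MU_c = 3·(c−2)^2·(t−4), MU_t = (c−2)^3.
MRS = (3/1)·(t−4)/(c−2).
Tangency: set MRS = p_c/p_t = 7/3.5 = 2.
So (3/1)·(t − 4)/(c − 2) = 2, i.e. (t − 4) = (2/3)·(c − 2).
Rewrite the budget in excess-of-subsistence terms: 7·(c − 2) + 3.5·(t − 4) = 84 − 7·2 − 3.5·4 = 56.
Substituting, (28/3)·(c − 2) = 56, so c − 2 = 6 and c* = 8.
Then t − 4 = (2/3)·6 = 4, so t* = 8.

c* = 8, t* = 8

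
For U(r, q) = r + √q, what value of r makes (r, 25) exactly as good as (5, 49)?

U(5, 49) = 12.
Set U(r, 25) = 12 and solve.
With q = 25: √25 = 5, so r = 12 − 5 = 7.
Check: U(7, 25) = 12.

r = 7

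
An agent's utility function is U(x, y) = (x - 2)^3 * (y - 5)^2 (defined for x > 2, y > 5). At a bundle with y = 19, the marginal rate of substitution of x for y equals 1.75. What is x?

MU_x = 3·(x−2)^2·(y−5)^2, MU_y = 2·(x−2)^3·(y−5).
MRS = (3/2)·(y−5)/(x−2).
Substitute y = 19: MRS = 21/(x − 2). Setting this equal to 1.75 gives x − 2 = 21/1.75 = 12, so x = 14.

x = 14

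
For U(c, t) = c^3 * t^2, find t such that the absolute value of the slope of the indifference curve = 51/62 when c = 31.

MU_c = 3·c^2·t^2 and MU_t = 2·c^3·t.
MRS = MU_c/MU_t = (3/2)·t/c.
Substitute c = 31: MRS = t/(62/3). Setting t/(62/3) = 51/62 gives t = (51/62)·(62/3) = 17.

t = 17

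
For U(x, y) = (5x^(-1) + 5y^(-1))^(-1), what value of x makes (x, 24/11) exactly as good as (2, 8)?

U depends on (x, y) only through S = 5x^(-1) + 5y^(-1), so equal utility means equal S. At (2, 8): S = 3.125.
With y = 24/11: 5·(24/11)^(-1) = 55/24, so 5x^(-1) = 3.125 − 55/24 = 5/6, i.e. x^(-1) = 1/6.
Hence x = 1/(1/6) = 6.
Check: U(6, 24/11) = 0.32.

x = 6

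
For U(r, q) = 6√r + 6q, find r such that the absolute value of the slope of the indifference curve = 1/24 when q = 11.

MU_r = 6/(2√r), MU_q = 6.
MRS = 6/(2√r) ÷ 6.
MRS depends only on r: 0.5/√r = 1/24 ⇒ √r = 0.5/(1/24) = 12 ⇒ r = 144.

r = 144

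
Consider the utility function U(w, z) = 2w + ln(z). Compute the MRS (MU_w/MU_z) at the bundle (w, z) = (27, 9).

MU_w = 2, MU_z = 1/z.
MRS = 2 ÷ (1/z).
At (27, 9): MRS = 18.
That is, one extra unit of w is worth 18 units of z at the margin.

MRS = 18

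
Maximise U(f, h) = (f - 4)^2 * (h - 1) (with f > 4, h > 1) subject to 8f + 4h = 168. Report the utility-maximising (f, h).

f* = 15, h* = 12

MU_f = 2·(f−4)·(h−1), MU_h = (f−4)^2.
MRS = (2/1)·(h−1)/(f−4).
Tangency: set MRS = p_f/p_h = 8/4 = 2.
So (2/1)·(h − 1)/(f − 4) = 2, i.e. (h − 1) = (f − 4).
Rewrite the budget in excess-of-subsistence terms: 8·(f − 4) + 4·(h − 1) = 168 − 8·4 − 4·1 = 132.
Substituting, 12·(f − 4) = 132, so f − 4 = 11 and f* = 15.
Then h − 1 = 11, so h* = 12.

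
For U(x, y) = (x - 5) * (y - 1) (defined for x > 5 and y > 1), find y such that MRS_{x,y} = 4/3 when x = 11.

y = 9

MU_x = (y−1), MU_y = (x−5).
MRS = (y−1)/(x−5).
Substitute x = 11: MRS = (y − 1)/6. Setting this equal to 4/3 gives y − 1 = (4/3)·6 = 8, so y = 9.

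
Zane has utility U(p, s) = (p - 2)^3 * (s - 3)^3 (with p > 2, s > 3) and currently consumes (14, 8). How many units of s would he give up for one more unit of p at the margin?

MRS = 5/12

MU_p = 3·(p−2)^2·(s−3)^3, MU_s = 3·(p−2)^3·(s−3)^2.
MRS = (s−3)/(p−2).
At (14, 8): MRS = 5/12.
The indifference curve has slope −5/12 at this bundle.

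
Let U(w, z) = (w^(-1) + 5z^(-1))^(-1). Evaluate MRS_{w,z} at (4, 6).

MRS = 0.45

For CES with ρ = -1, MRS = (1/5)·(z/w)^2.
At (4, 6): MRS = 0.45.
That is, one extra unit of w is worth 0.45 units of z at the margin.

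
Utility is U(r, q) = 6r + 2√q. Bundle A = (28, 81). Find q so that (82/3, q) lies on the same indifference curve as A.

U(28, 81) = 186.
Set U(82/3, q) = 186 and solve.
With r = 82/3: 2√q = 186 − 6·82/3 = 22, so √q = 11 and q = 121.
Check: U(82/3, 121) = 186.

q = 121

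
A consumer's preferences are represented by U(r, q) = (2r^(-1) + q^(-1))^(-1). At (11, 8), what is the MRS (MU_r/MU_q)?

For CES with ρ = -1, MRS = (2/1)·(q/r)^2.
At (11, 8): MRS = 128/121.
So at (11, 8) the consumer would give up 128/121 units of q for one more unit of r.

MRS = 128/121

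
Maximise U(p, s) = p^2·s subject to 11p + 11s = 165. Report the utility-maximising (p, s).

MU_p = 2·p·s and MU_s = p^2.
MRS = MU_p/MU_s = (2/1)·s/p.
Tangency: set MRS = p_p/p_s = 11/11 = 1.
So (2/1)·s/p = 1, i.e. s = 0.5·p.
Substitute into the budget 11·p + 11·s = 165: 16.5·p = 165, so p* = 10.
Then s* = 0.5·10 = 5.

p* = 10, s* = 5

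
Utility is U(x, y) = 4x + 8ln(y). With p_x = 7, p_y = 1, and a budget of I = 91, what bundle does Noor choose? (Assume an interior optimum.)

x* = 11, y* = 14

MU_x = 4, MU_y = 8/y.
MRS = 4 ÷ (8/y).
Tangency: set MRS = p_x/p_y = 7/1 = 7.
MRS depends only on y: 0.5·y = 7 ⇒ y* = 7/0.5 = 14.
From the budget, 7·x = 91 − 1·14 = 77, so x* = 11.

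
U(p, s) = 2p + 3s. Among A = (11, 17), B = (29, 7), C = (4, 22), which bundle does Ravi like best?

Bundle B

Evaluate utility at each bundle:
U(A) = 73.
U(B) = 79.
U(C) = 74.
Highest utility is B, so B ≻ C ≻ A.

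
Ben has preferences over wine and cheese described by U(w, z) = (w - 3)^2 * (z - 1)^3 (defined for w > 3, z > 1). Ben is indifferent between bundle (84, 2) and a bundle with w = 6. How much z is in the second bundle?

U(84, 2) = 6561.
Set U(6, z) = 6561 and solve.
With w = 6: (6 − 3)^2 = 9, so (z − 1)^3 = 6561/9 = 729.
Taking the cube root (with z > 1): z − 1 = 9, so z = 10.
Check: U(6, 10) = 6561.

z = 10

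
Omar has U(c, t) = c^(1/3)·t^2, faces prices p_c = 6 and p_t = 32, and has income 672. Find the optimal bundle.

c* = 16, t* = 18

MU_c = 1/3·c^(-2/3)·t^2 and MU_t = 2·c^(1/3)·t.
MRS = MU_c/MU_t = (1/6)·t/c.
Tangency: set MRS = p_c/p_t = 6/32 = 3/16.
So (1/6)·t/c = 3/16, i.e. t = 1.125·c.
Substitute into the budget 6·c + 32·t = 672: 42·c = 672, so c* = 16.
Then t* = 1.125·16 = 18.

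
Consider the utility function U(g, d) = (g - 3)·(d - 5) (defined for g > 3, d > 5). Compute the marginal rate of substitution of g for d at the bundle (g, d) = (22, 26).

MU_g = (d−5), MU_d = (g−3).
MRS = (d−5)/(g−3).
At (22, 26): MRS = 21/19.
That is, one extra unit of g is worth 21/19 units of d at the margin.

MRS = 21/19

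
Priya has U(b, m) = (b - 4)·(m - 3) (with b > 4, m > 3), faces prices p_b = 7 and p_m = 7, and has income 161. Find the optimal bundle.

b* = 12, m* = 11

MU_b = (m−3), MU_m = (b−4).
MRS = (m−3)/(b−4).
Tangency: set MRS = p_b/p_m = 7/7 = 1.
So (m − 3)/(b − 4) = 1, i.e. (m − 3) = (b − 4).
Rewrite the budget in excess-of-subsistence terms: 7·(b − 4) + 7·(m − 3) = 161 − 7·4 − 7·3 = 112.
Substituting, 14·(b − 4) = 112, so b − 4 = 8 and b* = 12.
Then m − 3 = 8, so m* = 11.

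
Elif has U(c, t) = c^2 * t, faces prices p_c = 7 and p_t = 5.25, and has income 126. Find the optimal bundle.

MU_c = 2·c·t and MU_t = c^2.
MRS = MU_c/MU_t = (2/1)·t/c.
Tangency: set MRS = p_c/p_t = 7/5.25 = 4/3.
So (2/1)·t/c = 4/3, i.e. t = (2/3)·c.
Substitute into the budget 7·c + 5.25·t = 126: 10.5·c = 126, so c* = 12.
Then t* = (2/3)·12 = 8.

c* = 12, t* = 8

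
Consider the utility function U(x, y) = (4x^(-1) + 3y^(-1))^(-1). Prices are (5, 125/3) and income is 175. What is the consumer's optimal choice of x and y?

For CES with ρ = -1, MRS = (4/3)·(y/x)^2.
Tangency: set MRS = p_x/p_y = 5/(125/3) = 3/25.
So (y/x)^2 = 9/100; taking the square root, y/x = 0.3, i.e. y = 0.3·x.
Substitute into the budget 5·x + (125/3)·y = 175: 17.5·x = 175, so x* = 10 and y* = 0.3·10 = 3.

x* = 10, y* = 3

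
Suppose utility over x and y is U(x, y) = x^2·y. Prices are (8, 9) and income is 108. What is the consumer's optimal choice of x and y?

x* = 9, y* = 4

MU_x = 2·x·y and MU_y = x^2.
MRS = MU_x/MU_y = (2/1)·y/x.
Tangency: set MRS = p_x/p_y = 8/9.
So (2/1)·y/x = 8/9, i.e. y = (4/9)·x.
Substitute into the budget 8·x + 9·y = 108: 12·x = 108, so x* = 9.
Then y* = (4/9)·9 = 4.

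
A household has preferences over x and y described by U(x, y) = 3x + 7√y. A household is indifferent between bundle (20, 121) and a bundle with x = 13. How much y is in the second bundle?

U(20, 121) = 137.
Set U(13, y) = 137 and solve.
With x = 13: 7√y = 137 − 3·13 = 98, so √y = 14 and y = 196.
Check: U(13, 196) = 137.

y = 196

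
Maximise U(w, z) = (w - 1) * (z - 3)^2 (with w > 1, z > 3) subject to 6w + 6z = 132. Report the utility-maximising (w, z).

w* = 7, z* = 15

MU_w = (z−3)^2, MU_z = 2·(w−1)·(z−3).
MRS = (1/2)·(z−3)/(w−1).
Tangency: set MRS = p_w/p_z = 6/6 = 1.
So (1/2)·(z − 3)/(w − 1) = 1, i.e. (z − 3) = 2·(w − 1).
Rewrite the budget in excess-of-subsistence terms: 6·(w − 1) + 6·(z − 3) = 132 − 6·1 − 6·3 = 108.
Substituting, 18·(w − 1) = 108, so w − 1 = 6 and w* = 7.
Then z − 3 = 2·6 = 12, so z* = 15.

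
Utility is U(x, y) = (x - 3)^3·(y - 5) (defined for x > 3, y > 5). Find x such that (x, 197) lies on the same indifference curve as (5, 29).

x = 4

U(5, 29) = 192.
Set U(x, 197) = 192 and solve.
With y = 197: (197 − 5) = 192, so (x − 3)^3 = 192/192 = 1.
Taking the cube root (with x > 3): x − 3 = 1, so x = 4.
Check: U(4, 197) = 192.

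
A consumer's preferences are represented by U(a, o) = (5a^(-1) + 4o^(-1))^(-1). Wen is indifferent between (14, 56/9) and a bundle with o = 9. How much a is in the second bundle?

a = 9

U depends on (a, o) only through S = 5a^(-1) + 4o^(-1), so equal utility means equal S. At (14, 56/9): S = 1.
With o = 9: 4·9^(-1) = 4/9, so 5a^(-1) = 1 − 4/9 = 5/9, i.e. a^(-1) = 1/9.
Hence a = 1/(1/9) = 9.
Check: U(9, 9) = 1.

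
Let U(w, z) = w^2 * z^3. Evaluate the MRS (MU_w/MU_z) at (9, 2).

MRS = 4/27

MU_w = 2·w·z^3 and MU_z = 3·w^2·z^2.
MRS = MU_w/MU_z = (2/3)·z/w.
At (9, 2): MRS = 4/27.
So at (9, 2) the consumer would give up 4/27 units of z for one more unit of w.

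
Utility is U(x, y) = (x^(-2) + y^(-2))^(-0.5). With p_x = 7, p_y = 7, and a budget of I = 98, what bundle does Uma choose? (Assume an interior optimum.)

For CES with ρ = -2, MRS = (y/x)^3.
Tangency: set MRS = p_x/p_y = 7/7 = 1.
So (y/x)^3 = 1; taking the cube root, y/x = 1, i.e. y = x.
Substitute into the budget 7·x + 7·y = 98: 14·x = 98, so x* = 7 and y* = 7.

x* = 7, y* = 7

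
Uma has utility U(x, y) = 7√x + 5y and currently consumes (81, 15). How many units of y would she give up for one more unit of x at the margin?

MRS = 7/90

MU_x = 7/(2√x), MU_y = 5.
MRS = 7/(2√x) ÷ 5.
At (81, 15): MRS = 7/90.
The indifference curve has slope −7/90 at this bundle.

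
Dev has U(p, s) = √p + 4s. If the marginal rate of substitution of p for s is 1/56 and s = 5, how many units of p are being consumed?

p = 49

MU_p = 1/(2√p), MU_s = 4.
MRS = 1/(2√p) ÷ 4.
MRS depends only on p: 0.125/√p = 1/56 ⇒ √p = 0.125/(1/56) = 7 ⇒ p = 49.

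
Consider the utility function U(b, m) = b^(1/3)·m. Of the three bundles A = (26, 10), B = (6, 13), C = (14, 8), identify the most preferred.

Bundle A

Evaluate utility at each bundle:
U(A) = 29.625.
U(B) = 23.623.
U(C) = 19.281.
Highest utility is A, so A ≻ B ≻ C.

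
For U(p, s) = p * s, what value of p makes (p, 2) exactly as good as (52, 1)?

U(52, 1) = 52.
Set U(p, 2) = 52 and solve.
With s = 2: p = 52/2 = 26.
Check: U(26, 2) = 52.

p = 26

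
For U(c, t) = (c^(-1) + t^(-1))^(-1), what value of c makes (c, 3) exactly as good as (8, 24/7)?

U depends on (c, t) only through S = c^(-1) + t^(-1), so equal utility means equal S. At (8, 24/7): S = 5/12.
With t = 3: 3^(-1) = 1/3, so c^(-1) = 5/12 − 1/3 = 1/12.
Hence c = 1/(1/12) = 12.
Check: U(12, 3) = 2.4.

c = 12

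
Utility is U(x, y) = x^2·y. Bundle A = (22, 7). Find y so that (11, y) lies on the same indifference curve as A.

U(22, 7) = 3388.
Set U(11, y) = 3388 and solve.
With x = 11: 11^2 = 121, so y = 3388/121 = 28.
Check: U(11, 28) = 3388.

y = 28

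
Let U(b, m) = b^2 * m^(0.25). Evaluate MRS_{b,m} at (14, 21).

MU_b = 2·b·m^(0.25) and MU_m = 0.25·b^2·m^(-0.75).
MRS = MU_b/MU_m = (8)·m/b.
At (14, 21): MRS = 12.
So at (14, 21) the consumer would give up 12 units of m for one more unit of b.

MRS = 12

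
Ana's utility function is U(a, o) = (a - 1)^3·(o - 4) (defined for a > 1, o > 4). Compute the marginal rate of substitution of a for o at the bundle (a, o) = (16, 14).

MRS = 2

MU_a = 3·(a−1)^2·(o−4), MU_o = (a−1)^3.
MRS = (3/1)·(o−4)/(a−1).
At (16, 14): MRS = 2.
So at (16, 14) the consumer would give up 2 units of o for one more unit of a.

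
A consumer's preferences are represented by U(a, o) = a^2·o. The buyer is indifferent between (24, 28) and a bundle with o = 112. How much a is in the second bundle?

U(24, 28) = 16128.
Set U(a, 112) = 16128 and solve.
With o = 112: a^2 = 16128/112 = 144; taking the square root, a = 12.
Check: U(12, 112) = 16128.

a = 12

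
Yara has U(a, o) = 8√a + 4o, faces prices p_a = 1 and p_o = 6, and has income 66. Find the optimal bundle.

MU_a = 8/(2√a), MU_o = 4.
MRS = 8/(2√a) ÷ 4.
Tangency: set MRS = p_a/p_o = 1/6.
MRS depends only on a: 1/√a = 1/6 ⇒ √a = 1/(1/6) = 6 ⇒ a* = 36.
From the budget, 6·o = 66 − 1·36 = 30, so o* = 5.

a* = 36, o* = 5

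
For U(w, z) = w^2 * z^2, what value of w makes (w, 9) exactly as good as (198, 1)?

w = 22

U(198, 1) = 39204.
Set U(w, 9) = 39204 and solve.
With z = 9: 9^2 = 81, so w^2 = 39204/81 = 484; taking the square root, w = 22.
Check: U(22, 9) = 39204.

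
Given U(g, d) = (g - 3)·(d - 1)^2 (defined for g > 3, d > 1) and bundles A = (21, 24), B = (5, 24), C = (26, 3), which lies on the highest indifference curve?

Evaluate utility at each bundle:
U(A) = 9522.
U(B) = 1058.
U(C) = 92.
Highest utility is A, so A ≻ B ≻ C.

Bundle A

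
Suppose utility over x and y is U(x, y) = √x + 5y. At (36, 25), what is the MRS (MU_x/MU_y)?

MRS = 1/60

MU_x = 1/(2√x), MU_y = 5.
MRS = 1/(2√x) ÷ 5.
At (36, 25): MRS = 1/60.
The indifference curve has slope −1/60 at this bundle.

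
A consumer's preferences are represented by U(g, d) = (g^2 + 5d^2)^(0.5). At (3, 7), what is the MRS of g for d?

For CES with ρ = 2, MRS = (1/5)·(d/g)^(-1).
At (3, 7): MRS = 3/35.
So at (3, 7) the consumer would give up 3/35 units of d for one more unit of g.

MRS = 3/35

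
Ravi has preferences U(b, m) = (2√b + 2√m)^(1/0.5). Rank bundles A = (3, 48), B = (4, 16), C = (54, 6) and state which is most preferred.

Evaluate utility at each bundle:
U(A) = 300.000.
U(B) = 144.000.
U(C) = 384.000.
Highest utility is C, so C ≻ A ≻ B.

Bundle C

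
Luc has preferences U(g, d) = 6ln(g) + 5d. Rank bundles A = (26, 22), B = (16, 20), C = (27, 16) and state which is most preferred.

Bundle A

Evaluate utility at each bundle:
U(A) = 129.549.
U(B) = 116.636.
U(C) = 99.775.
Highest utility is A, so A ≻ B ≻ C.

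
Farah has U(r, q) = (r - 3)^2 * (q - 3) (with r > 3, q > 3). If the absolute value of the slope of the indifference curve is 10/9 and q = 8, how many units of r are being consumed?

MU_r = 2·(r−3)·(q−3), MU_q = (r−3)^2.
MRS = (2/1)·(q−3)/(r−3).
Substitute q = 8: MRS = 10/(r − 3). Setting this equal to 10/9 gives r − 3 = 10/(10/9) = 9, so r = 12.

r = 12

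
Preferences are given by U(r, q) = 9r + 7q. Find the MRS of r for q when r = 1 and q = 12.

MU_r = 9, MU_q = 7, so MRS = 9/7 at every bundle.
At (1, 12): MRS = 9/7.
That is, one extra unit of r is worth 9/7 units of q at the margin.

MRS = 9/7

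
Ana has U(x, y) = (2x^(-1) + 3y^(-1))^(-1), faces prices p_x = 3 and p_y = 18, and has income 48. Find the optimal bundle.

For CES with ρ = -1, MRS = (2/3)·(y/x)^2.
Tangency: set MRS = p_x/p_y = 3/18 = 1/6.
So (y/x)^2 = 0.25; taking the square root, y/x = 0.5, i.e. y = 0.5·x.
Substitute into the budget 3·x + 18·y = 48: 12·x = 48, so x* = 4 and y* = 0.5·4 = 2.

x* = 4, y* = 2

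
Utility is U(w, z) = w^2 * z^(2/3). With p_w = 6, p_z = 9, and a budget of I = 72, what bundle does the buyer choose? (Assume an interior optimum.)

w* = 9, z* = 2

MU_w = 2·w·z^(2/3) and MU_z = 2/3·w^2·z^(-1/3).
MRS = MU_w/MU_z = (3)·z/w.
Tangency: set MRS = p_w/p_z = 6/9 = 2/3.
So (3)·z/w = 2/3, i.e. z = (2/9)·w.
Substitute into the budget 6·w + 9·z = 72: 8·w = 72, so w* = 9.
Then z* = (2/9)·9 = 2.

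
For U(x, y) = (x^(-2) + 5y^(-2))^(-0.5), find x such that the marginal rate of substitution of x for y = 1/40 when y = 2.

x = 4

For CES with ρ = -2, MRS = (1/5)·(y/x)^3.
Setting (1/5)·(2/x)^3 = 1/40 gives (2/x)^3 = 0.125, so 2/x = 0.5 and x = 4.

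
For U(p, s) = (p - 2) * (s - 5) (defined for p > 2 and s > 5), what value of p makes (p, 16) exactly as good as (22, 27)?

U(22, 27) = 440.
Set U(p, 16) = 440 and solve.
With s = 16: (16 − 5) = 11, so (p − 2) = 440/11 = 40.
So p = 2 + 40 = 42.
Check: U(42, 16) = 440.

p = 42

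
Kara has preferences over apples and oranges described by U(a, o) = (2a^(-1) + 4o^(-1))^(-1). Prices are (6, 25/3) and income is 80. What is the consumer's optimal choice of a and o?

a* = 5, o* = 6

For CES with ρ = -1, MRS = (2/4)·(o/a)^2.
Tangency: set MRS = p_a/p_o = 6/(25/3) = 18/25.
So (o/a)^2 = 36/25; taking the square root, o/a = 1.2, i.e. o = 1.2·a.
Substitute into the budget 6·a + (25/3)·o = 80: 16·a = 80, so a* = 5 and o* = 1.2·5 = 6.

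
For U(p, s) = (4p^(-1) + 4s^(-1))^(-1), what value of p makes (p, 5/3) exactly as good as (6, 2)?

p = 15

U depends on (p, s) only through S = 4p^(-1) + 4s^(-1), so equal utility means equal S. At (6, 2): S = 8/3.
With s = 5/3: 4·(5/3)^(-1) = 2.4, so 4p^(-1) = 8/3 − 2.4 = 4/15, i.e. p^(-1) = 1/15.
Hence p = 1/(1/15) = 15.
Check: U(15, 5/3) = 0.375.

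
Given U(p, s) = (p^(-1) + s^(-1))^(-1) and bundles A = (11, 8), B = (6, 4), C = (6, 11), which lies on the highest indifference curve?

Bundle A

Evaluate utility at each bundle:
U(A) = 4.632.
U(B) = 2.400.
U(C) = 3.882.
Highest utility is A, so A ≻ C ≻ B.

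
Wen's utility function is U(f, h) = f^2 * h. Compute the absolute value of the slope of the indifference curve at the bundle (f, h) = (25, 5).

MRS = 0.4

MU_f = 2·f·h and MU_h = f^2.
MRS = MU_f/MU_h = (2/1)·h/f.
At (25, 5): MRS = 0.4.
The indifference curve has slope −0.4 at this bundle.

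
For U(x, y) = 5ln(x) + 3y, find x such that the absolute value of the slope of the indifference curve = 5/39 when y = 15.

x = 13

MU_x = 5/x, MU_y = 3.
MRS = 5/x ÷ 3.
MRS depends only on x: (5/3)/x = 5/39 ⇒ x = (5/3)/(5/39) = 13.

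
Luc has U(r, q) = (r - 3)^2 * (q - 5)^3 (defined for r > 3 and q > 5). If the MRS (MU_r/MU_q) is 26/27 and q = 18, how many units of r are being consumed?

MU_r = 2·(r−3)·(q−5)^3, MU_q = 3·(r−3)^2·(q−5)^2.
MRS = (2/3)·(q−5)/(r−3).
Substitute q = 18: MRS = (26/3)/(r − 3). Setting this equal to 26/27 gives r − 3 = (26/3)/(26/27) = 9, so r = 12.

r = 12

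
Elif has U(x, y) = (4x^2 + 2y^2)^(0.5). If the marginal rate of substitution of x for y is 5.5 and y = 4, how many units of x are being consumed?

x = 11

For CES with ρ = 2, MRS = (4/2)·(y/x)^(-1).
Setting (4/2)·(4/x)^(-1) = 5.5 gives (4/x)^(-1) = 2.75, so 4/x = 4/11 and x = 11.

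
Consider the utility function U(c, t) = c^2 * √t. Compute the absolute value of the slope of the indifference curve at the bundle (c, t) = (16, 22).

MU_c = 2·c·√t and MU_t = 0.5·c^2·t^(-0.5).
MRS = MU_c/MU_t = (4)·t/c.
At (16, 22): MRS = 5.5.
The indifference curve has slope −5.5 at this bundle.

MRS = 5.5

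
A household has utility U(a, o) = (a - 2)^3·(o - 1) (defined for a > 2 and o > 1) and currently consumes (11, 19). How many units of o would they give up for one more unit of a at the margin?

MU_a = 3·(a−2)^2·(o−1), MU_o = (a−2)^3.
MRS = (3/1)·(o−1)/(a−2).
At (11, 19): MRS = 6.
So at (11, 19) the consumer would give up 6 units of o for one more unit of a.

MRS = 6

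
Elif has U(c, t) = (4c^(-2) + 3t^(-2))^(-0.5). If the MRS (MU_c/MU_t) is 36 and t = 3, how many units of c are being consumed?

For CES with ρ = -2, MRS = (4/3)·(t/c)^3.
Setting (4/3)·(3/c)^3 = 36 gives (3/c)^3 = 27, so 3/c = 3 and c = 1.

c = 1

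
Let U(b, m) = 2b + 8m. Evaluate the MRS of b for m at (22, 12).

MU_b = 2, MU_m = 8, so MRS = 2/8 = 0.25 at every bundle.
At (22, 12): MRS = 0.25.
So at (22, 12) the consumer would give up 0.25 units of m for one more unit of b.

MRS = 0.25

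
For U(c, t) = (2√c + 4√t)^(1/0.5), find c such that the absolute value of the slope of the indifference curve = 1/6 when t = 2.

For CES with ρ = 0.5, MRS = (2/4)·√(t/c).
Setting (2/4)·√(2/c) = 1/6 gives √(2/c) = 1/3, so 2/c = 1/9 and c = 18.

c = 18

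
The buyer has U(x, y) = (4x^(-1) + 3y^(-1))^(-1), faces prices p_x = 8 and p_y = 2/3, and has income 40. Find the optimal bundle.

x* = 4, y* = 12

For CES with ρ = -1, MRS = (4/3)·(y/x)^2.
Tangency: set MRS = p_x/p_y = 8/(2/3) = 12.
So (y/x)^2 = 9; taking the square root, y/x = 3, i.e. y = 3·x.
Substitute into the budget 8·x + (2/3)·y = 40: 10·x = 40, so x* = 4 and y* = 3·4 = 12.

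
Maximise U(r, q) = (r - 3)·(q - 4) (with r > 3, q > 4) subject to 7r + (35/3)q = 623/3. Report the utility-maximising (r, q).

r* = 13, q* = 10

MU_r = (q−4), MU_q = (r−3).
MRS = (q−4)/(r−3).
Tangency: set MRS = p_r/p_q = 7/(35/3) = 0.6.
So (q − 4)/(r − 3) = 0.6, i.e. (q − 4) = 0.6·(r − 3).
Rewrite the budget in excess-of-subsistence terms: 7·(r − 3) + (35/3)·(q − 4) = 623/3 − 7·3 − (35/3)·4 = 140.
Substituting, 14·(r − 3) = 140, so r − 3 = 10 and r* = 13.
Then q − 4 = 0.6·10 = 6, so q* = 10.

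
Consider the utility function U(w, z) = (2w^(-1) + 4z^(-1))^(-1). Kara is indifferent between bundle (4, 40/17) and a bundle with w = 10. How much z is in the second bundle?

z = 2

U depends on (w, z) only through S = 2w^(-1) + 4z^(-1), so equal utility means equal S. At (4, 40/17): S = 2.2.
With w = 10: 2·10^(-1) = 0.2, so 4z^(-1) = 2.2 − 0.2 = 2, i.e. z^(-1) = 0.5.
Hence z = 1/0.5 = 2.
Check: U(10, 2) = 0.4545.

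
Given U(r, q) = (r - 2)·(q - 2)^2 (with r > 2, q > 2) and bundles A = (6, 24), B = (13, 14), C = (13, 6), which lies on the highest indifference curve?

Bundle A

Evaluate utility at each bundle:
U(A) = 1936.
U(B) = 1584.
U(C) = 176.
Highest utility is A, so A ≻ B ≻ C.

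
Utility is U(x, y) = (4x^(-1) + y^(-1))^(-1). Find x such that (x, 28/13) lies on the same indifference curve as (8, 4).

x = 14

U depends on (x, y) only through S = 4x^(-1) + y^(-1), so equal utility means equal S. At (8, 4): S = 0.75.
With y = 28/13: (28/13)^(-1) = 13/28, so 4x^(-1) = 0.75 − 13/28 = 2/7, i.e. x^(-1) = 1/14.
Hence x = 1/(1/14) = 14.
Check: U(14, 28/13) = 1.3333.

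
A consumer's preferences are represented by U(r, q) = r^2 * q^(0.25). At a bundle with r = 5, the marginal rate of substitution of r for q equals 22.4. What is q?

MU_r = 2·r·q^(0.25) and MU_q = 0.25·r^2·q^(-0.75).
MRS = MU_r/MU_q = (8)·q/r.
Substitute r = 5: MRS = q/0.625. Setting q/0.625 = 22.4 gives q = 22.4·0.625 = 14.

q = 14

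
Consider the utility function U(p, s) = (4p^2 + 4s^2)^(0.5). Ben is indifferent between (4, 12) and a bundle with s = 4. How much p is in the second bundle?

U depends on (p, s) only through S = 4p^2 + 4s^2, so equal utility means equal S. At (4, 12): S = 640.
With s = 4: 4·4^2 = 64, so 4p^2 = 640 − 64 = 576, i.e. p^2 = 144.
Hence p = √144 = 12.
Check: U(12, 4) = 25.2982.

p = 12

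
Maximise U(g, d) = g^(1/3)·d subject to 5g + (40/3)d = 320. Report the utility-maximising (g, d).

MU_g = 1/3·g^(-2/3)·d and MU_d = g^(1/3).
MRS = MU_g/MU_d = (1/3)·d/g.
Tangency: set MRS = p_g/p_d = 5/(40/3) = 0.375.
So (1/3)·d/g = 0.375, i.e. d = 1.125·g.
Substitute into the budget 5·g + (40/3)·d = 320: 20·g = 320, so g* = 16.
Then d* = 1.125·16 = 18.

g* = 16, d* = 18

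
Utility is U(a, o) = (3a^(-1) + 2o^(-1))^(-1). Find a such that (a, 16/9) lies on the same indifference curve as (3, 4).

U depends on (a, o) only through S = 3a^(-1) + 2o^(-1), so equal utility means equal S. At (3, 4): S = 1.5.
With o = 16/9: 2·(16/9)^(-1) = 1.125, so 3a^(-1) = 1.5 − 1.125 = 0.375, i.e. a^(-1) = 0.125.
Hence a = 1/0.125 = 8.
Check: U(8, 16/9) = 0.6667.

a = 8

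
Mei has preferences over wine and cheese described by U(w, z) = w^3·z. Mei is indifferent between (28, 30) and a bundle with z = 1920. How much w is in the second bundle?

w = 7

U(28, 30) = 658560.
Set U(w, 1920) = 658560 and solve.
With z = 1920: w^3 = 658560/1920 = 343; taking the cube root, w = 7.
Check: U(7, 1920) = 658560.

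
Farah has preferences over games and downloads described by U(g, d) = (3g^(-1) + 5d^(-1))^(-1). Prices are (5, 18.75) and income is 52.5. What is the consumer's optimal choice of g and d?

For CES with ρ = -1, MRS = (3/5)·(d/g)^2.
Tangency: set MRS = p_g/p_d = 5/18.75 = 4/15.
So (d/g)^2 = 4/9; taking the square root, d/g = 2/3, i.e. d = (2/3)·g.
Substitute into the budget 5·g + 18.75·d = 52.5: 17.5·g = 52.5, so g* = 3 and d* = (2/3)·3 = 2.

g* = 3, d* = 2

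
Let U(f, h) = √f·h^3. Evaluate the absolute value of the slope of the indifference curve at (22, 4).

MU_f = 0.5·f^(-0.5)·h^3 and MU_h = 3·√f·h^2.
MRS = MU_f/MU_h = (1/6)·h/f.
At (22, 4): MRS = 1/33.
That is, one extra unit of f is worth 1/33 units of h at the margin.

MRS = 1/33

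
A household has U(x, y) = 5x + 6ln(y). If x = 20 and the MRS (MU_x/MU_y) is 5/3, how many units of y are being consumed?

y = 2

MU_x = 5, MU_y = 6/y.
MRS = 5 ÷ (6/y).
MRS depends only on y: (5/6)·y = 5/3 ⇒ y = (5/3)/(5/6) = 2.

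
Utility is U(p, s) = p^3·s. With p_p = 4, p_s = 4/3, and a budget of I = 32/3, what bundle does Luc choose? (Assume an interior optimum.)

p* = 2, s* = 2

MU_p = 3·p^2·s and MU_s = p^3.
MRS = MU_p/MU_s = (3/1)·s/p.
Tangency: set MRS = p_p/p_s = 4/(4/3) = 3.
So (3/1)·s/p = 3, i.e. s = p.
Substitute into the budget 4·p + (4/3)·s = 32/3: (16/3)·p = 32/3, so p* = 2.
Then s* = 2.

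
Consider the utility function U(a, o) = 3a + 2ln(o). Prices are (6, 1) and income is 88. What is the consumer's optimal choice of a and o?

MU_a = 3, MU_o = 2/o.
MRS = 3 ÷ (2/o).
Tangency: set MRS = p_a/p_o = 6/1 = 6.
MRS depends only on o: 1.5·o = 6 ⇒ o* = 6/1.5 = 4.
From the budget, 6·a = 88 − 1·4 = 84, so a* = 14.

a* = 14, o* = 4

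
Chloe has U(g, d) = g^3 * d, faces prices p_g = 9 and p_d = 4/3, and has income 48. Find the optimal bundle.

g* = 4, d* = 9

MU_g = 3·g^2·d and MU_d = g^3.
MRS = MU_g/MU_d = (3/1)·d/g.
Tangency: set MRS = p_g/p_d = 9/(4/3) = 6.75.
So (3/1)·d/g = 6.75, i.e. d = 2.25·g.
Substitute into the budget 9·g + (4/3)·d = 48: 12·g = 48, so g* = 4.
Then d* = 2.25·4 = 9.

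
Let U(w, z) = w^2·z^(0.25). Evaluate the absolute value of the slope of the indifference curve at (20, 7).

MRS = 2.8

MU_w = 2·w·z^(0.25) and MU_z = 0.25·w^2·z^(-0.75).
MRS = MU_w/MU_z = (8)·z/w.
At (20, 7): MRS = 2.8.
The indifference curve has slope −2.8 at this bundle.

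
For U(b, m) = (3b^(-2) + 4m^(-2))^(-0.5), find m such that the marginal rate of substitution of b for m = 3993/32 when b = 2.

For CES with ρ = -2, MRS = (3/4)·(m/b)^3.
Setting (3/4)·(m/2)^3 = 3993/32 gives (m/2)^3 = 166.375, so m/2 = 5.5 and m = 11.

m = 11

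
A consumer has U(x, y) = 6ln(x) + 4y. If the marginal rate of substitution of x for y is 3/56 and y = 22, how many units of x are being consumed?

MU_x = 6/x, MU_y = 4.
MRS = 6/x ÷ 4.
MRS depends only on x: 1.5/x = 3/56 ⇒ x = 1.5/(3/56) = 28.

x = 28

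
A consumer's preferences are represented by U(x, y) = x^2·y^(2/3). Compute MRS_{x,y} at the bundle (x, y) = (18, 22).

MRS = 11/3

MU_x = 2·x·y^(2/3) and MU_y = 2/3·x^2·y^(-1/3).
MRS = MU_x/MU_y = (3)·y/x.
At (18, 22): MRS = 11/3.
The indifference curve has slope −11/3 at this bundle.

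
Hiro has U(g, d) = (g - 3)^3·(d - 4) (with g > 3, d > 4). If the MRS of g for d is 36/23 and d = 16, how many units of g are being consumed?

g = 26

MU_g = 3·(g−3)^2·(d−4), MU_d = (g−3)^3.
MRS = (3/1)·(d−4)/(g−3).
Substitute d = 16: MRS = 36/(g − 3). Setting this equal to 36/23 gives g − 3 = 36/(36/23) = 23, so g = 26.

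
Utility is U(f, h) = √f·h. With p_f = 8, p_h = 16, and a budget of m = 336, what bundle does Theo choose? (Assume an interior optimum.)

MU_f = 0.5·f^(-0.5)·h and MU_h = √f.
MRS = MU_f/MU_h = (0.5)·h/f.
Tangency: set MRS = p_f/p_h = 8/16 = 0.5.
So (0.5)·h/f = 0.5, i.e. h = f.
Substitute into the budget 8·f + 16·h = 336: 24·f = 336, so f* = 14.
Then h* = 14.

f* = 14, h* = 14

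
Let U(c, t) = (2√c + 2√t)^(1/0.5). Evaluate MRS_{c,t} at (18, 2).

For CES with ρ = 0.5, MRS = √(t/c).
At (18, 2): MRS = 1/3.
So at (18, 2) the consumer would give up 1/3 units of t for one more unit of c.

MRS = 1/3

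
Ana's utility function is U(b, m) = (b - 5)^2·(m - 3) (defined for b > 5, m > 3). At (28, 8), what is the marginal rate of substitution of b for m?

MU_b = 2·(b−5)·(m−3), MU_m = (b−5)^2.
MRS = (2/1)·(m−3)/(b−5).
At (28, 8): MRS = 10/23.
The indifference curve has slope −10/23 at this bundle.

MRS = 10/23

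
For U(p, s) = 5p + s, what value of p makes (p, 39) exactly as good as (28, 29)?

U(28, 29) = 169.
Set U(p, 39) = 169 and solve.
5p + 39 = 169 ⇒ 5p = 130 ⇒ p = 26.
Check: U(26, 39) = 169.

p = 26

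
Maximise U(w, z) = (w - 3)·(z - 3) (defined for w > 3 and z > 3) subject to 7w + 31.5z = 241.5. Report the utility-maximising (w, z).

MU_w = (z−3), MU_z = (w−3).
MRS = (z−3)/(w−3).
Tangency: set MRS = p_w/p_z = 7/31.5 = 2/9.
So (z − 3)/(w − 3) = 2/9, i.e. (z − 3) = (2/9)·(w − 3).
Rewrite the budget in excess-of-subsistence terms: 7·(w − 3) + 31.5·(z − 3) = 241.5 − 7·3 − 31.5·3 = 126.
Substituting, 14·(w − 3) = 126, so w − 3 = 9 and w* = 12.
Then z − 3 = (2/9)·9 = 2, so z* = 5.

w* = 12, z* = 5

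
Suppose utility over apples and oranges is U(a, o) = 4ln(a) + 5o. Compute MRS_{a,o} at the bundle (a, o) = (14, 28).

MRS = 2/35

MU_a = 4/a, MU_o = 5.
MRS = 4/a ÷ 5.
At (14, 28): MRS = 2/35.
The indifference curve has slope −2/35 at this bundle.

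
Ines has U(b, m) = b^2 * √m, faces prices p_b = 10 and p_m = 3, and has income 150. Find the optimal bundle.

b* = 12, m* = 10

MU_b = 2·b·√m and MU_m = 0.5·b^2·m^(-0.5).
MRS = MU_b/MU_m = (4)·m/b.
Tangency: set MRS = p_b/p_m = 10/3.
So (4)·m/b = 10/3, i.e. m = (5/6)·b.
Substitute into the budget 10·b + 3·m = 150: 12.5·b = 150, so b* = 12.
Then m* = (5/6)·12 = 10.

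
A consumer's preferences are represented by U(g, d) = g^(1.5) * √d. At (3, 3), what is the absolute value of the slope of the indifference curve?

MRS = 3

MU_g = 1.5·√g·√d and MU_d = 0.5·g^(1.5)·d^(-0.5).
MRS = MU_g/MU_d = (3)·d/g.
At (3, 3): MRS = 3.
That is, one extra unit of g is worth 3 units of d at the margin.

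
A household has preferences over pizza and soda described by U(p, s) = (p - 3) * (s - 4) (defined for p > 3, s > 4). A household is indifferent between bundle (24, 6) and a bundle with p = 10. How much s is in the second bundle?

s = 10

U(24, 6) = 42.
Set U(10, s) = 42 and solve.
With p = 10: (10 − 3) = 7, so (s − 4) = 42/7 = 6.
So s = 4 + 6 = 10.
Check: U(10, 10) = 42.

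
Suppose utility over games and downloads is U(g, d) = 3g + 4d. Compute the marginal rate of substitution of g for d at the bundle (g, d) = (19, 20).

MRS = 0.75

MU_g = 3, MU_d = 4, so MRS = 3/4 = 0.75 at every bundle.
At (19, 20): MRS = 0.75.
That is, one extra unit of g is worth 0.75 units of d at the margin.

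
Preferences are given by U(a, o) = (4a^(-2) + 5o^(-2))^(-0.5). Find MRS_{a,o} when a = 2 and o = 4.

For CES with ρ = -2, MRS = (4/5)·(o/a)^3.
At (2, 4): MRS = 6.4.
So at (2, 4) the consumer would give up 6.4 units of o for one more unit of a.

MRS = 6.4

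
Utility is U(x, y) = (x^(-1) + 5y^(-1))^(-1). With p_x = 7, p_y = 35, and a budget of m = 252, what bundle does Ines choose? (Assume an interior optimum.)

x* = 6, y* = 6

For CES with ρ = -1, MRS = (1/5)·(y/x)^2.
Tangency: set MRS = p_x/p_y = 7/35 = 0.2.
So (y/x)^2 = 1; taking the square root, y/x = 1, i.e. y = x.
Substitute into the budget 7·x + 35·y = 252: 42·x = 252, so x* = 6 and y* = 6.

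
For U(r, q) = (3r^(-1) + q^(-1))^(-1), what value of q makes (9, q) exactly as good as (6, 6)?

q = 3

U depends on (r, q) only through S = 3r^(-1) + q^(-1), so equal utility means equal S. At (6, 6): S = 2/3.
With r = 9: 3·9^(-1) = 1/3, so q^(-1) = 2/3 − 1/3 = 1/3.
Hence q = 1/(1/3) = 3.
Check: U(9, 3) = 1.5.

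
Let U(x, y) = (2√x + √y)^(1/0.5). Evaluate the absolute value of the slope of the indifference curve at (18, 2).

MRS = 2/3

For CES with ρ = 0.5, MRS = (2/1)·√(y/x).
At (18, 2): MRS = 2/3.
That is, one extra unit of x is worth 2/3 units of y at the margin.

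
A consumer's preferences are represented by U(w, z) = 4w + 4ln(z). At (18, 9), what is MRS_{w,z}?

MU_w = 4, MU_z = 4/z.
MRS = 4 ÷ (4/z).
At (18, 9): MRS = 9.
That is, one extra unit of w is worth 9 units of z at the margin.

MRS = 9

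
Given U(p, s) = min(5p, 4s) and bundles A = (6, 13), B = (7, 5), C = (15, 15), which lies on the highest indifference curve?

Bundle C

Evaluate utility at each bundle:
U(A) = 30.
U(B) = 20.
U(C) = 60.
Highest utility is C, so C ≻ A ≻ B.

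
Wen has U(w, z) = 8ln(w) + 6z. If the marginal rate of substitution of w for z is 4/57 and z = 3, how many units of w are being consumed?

MU_w = 8/w, MU_z = 6.
MRS = 8/w ÷ 6.
MRS depends only on w: (4/3)/w = 4/57 ⇒ w = (4/3)/(4/57) = 19.

w = 19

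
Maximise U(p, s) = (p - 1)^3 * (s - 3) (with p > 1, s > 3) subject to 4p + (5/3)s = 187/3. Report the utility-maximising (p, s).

p* = 11, s* = 11

MU_p = 3·(p−1)^2·(s−3), MU_s = (p−1)^3.
MRS = (3/1)·(s−3)/(p−1).
Tangency: set MRS = p_p/p_s = 4/(5/3) = 2.4.
So (3/1)·(s − 3)/(p − 1) = 2.4, i.e. (s − 3) = 0.8·(p − 1).
Rewrite the budget in excess-of-subsistence terms: 4·(p − 1) + (5/3)·(s − 3) = 187/3 − 4·1 − (5/3)·3 = 160/3.
Substituting, (16/3)·(p − 1) = 160/3, so p − 1 = 10 and p* = 11.
Then s − 3 = 0.8·10 = 8, so s* = 11.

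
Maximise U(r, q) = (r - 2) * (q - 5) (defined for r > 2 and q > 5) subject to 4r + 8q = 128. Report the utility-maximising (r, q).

r* = 12, q* = 10

MU_r = (q−5), MU_q = (r−2).
MRS = (q−5)/(r−2).
Tangency: set MRS = p_r/p_q = 4/8 = 0.5.
So (q − 5)/(r − 2) = 0.5, i.e. (q − 5) = 0.5·(r − 2).
Rewrite the budget in excess-of-subsistence terms: 4·(r − 2) + 8·(q − 5) = 128 − 4·2 − 8·5 = 80.
Substituting, 8·(r − 2) = 80, so r − 2 = 10 and r* = 12.
Then q − 5 = 0.5·10 = 5, so q* = 10.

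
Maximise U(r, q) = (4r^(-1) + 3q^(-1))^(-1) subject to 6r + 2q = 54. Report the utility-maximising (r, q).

r* = 6, q* = 9

For CES with ρ = -1, MRS = (4/3)·(q/r)^2.
Tangency: set MRS = p_r/p_q = 6/2 = 3.
So (q/r)^2 = 2.25; taking the square root, q/r = 1.5, i.e. q = 1.5·r.
Substitute into the budget 6·r + 2·q = 54: 9·r = 54, so r* = 6 and q* = 1.5·6 = 9.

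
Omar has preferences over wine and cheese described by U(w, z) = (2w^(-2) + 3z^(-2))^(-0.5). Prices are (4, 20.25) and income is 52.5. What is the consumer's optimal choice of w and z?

For CES with ρ = -2, MRS = (2/3)·(z/w)^3.
Tangency: set MRS = p_w/p_z = 4/20.25 = 16/81.
So (z/w)^3 = 8/27; taking the cube root, z/w = 2/3, i.e. z = (2/3)·w.
Substitute into the budget 4·w + 20.25·z = 52.5: 17.5·w = 52.5, so w* = 3 and z* = (2/3)·3 = 2.

w* = 3, z* = 2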